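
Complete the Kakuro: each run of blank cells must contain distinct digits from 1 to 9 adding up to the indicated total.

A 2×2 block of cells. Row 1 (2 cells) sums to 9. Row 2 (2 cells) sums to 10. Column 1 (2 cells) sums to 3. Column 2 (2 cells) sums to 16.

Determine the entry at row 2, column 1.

3 in 2 cells must be {1,2}; 16 in 2 cells must be {7,9}.
The 9 across and the 16 down share only 7, so (1,2) = 7.
(2,2) = 16 − 7 = 9 completes the 16 down.
(1,1) = 9 − 7 = 2 completes the 9 across.
(2,1) = 10 − 9 = 1 completes the 10 across.

1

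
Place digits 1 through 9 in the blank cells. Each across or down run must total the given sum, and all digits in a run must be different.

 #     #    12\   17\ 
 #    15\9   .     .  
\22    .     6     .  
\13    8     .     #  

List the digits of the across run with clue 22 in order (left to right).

7, 6, 9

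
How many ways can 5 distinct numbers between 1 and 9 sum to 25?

12

5 distinct digits from 1–9 sum between 15 and 35.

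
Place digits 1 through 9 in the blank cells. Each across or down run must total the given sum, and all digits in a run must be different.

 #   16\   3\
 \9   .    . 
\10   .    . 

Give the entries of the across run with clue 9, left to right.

16 in 2 cells must be {7,9}; 3 in 2 cells must be {1,2}.
The 9 across and the 16 down share only 7, so R1C1 = 7.
R1C2 = 9 − 7 = 2 completes the 9 across.
R2C1 = 16 − 7 = 9 completes the 16 down.
R2C2 = 10 − 9 = 1 completes the 10 across.

7 2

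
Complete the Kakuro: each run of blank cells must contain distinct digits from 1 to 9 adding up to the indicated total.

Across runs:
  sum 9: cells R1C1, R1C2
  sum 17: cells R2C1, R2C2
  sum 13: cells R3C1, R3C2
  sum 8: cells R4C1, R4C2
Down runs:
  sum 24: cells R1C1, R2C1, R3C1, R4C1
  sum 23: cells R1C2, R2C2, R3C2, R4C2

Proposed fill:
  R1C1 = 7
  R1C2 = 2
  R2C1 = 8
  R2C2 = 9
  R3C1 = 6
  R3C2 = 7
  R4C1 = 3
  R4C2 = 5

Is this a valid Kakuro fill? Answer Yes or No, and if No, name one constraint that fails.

Yes

Across: 7+2=9; 8+9=17; 6+7=13; 3+5=8. Down: 7+8+6+3=24; 2+9+7+5=23. No digit repeats within any run.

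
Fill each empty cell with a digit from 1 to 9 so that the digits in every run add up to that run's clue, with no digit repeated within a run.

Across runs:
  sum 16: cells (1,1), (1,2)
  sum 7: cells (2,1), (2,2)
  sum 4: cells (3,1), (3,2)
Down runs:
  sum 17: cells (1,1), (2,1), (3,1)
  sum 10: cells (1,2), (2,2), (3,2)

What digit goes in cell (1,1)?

16 in 2 cells must be {7,9}; 4 in 2 cells must be {1,3}.
The 16 across and the 10 down share only 7, so (1,2) = 7.
Given what's placed, (3,2) must be 1 to fit the 4 across and 10 down.
(1,1) = 16 − 7 = 9 completes the 16 across.
(2,2) = 10 − 8 = 2 completes the 10 down.
(3,1) = 4 − 1 = 3 completes the 4 across.
(2,1) = 7 − 2 = 5 completes the 7 across.

9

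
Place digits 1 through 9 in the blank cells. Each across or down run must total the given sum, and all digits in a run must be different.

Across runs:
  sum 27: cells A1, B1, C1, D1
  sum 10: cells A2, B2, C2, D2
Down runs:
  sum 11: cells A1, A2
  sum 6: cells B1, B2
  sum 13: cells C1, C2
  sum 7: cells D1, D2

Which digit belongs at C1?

10 in 4 cells must be {1,2,3,4}.
Only 4 fits C2 under both its across sum 10 and down sum 13.
C1 = 13 − 4 = 9 completes the 13 down.

9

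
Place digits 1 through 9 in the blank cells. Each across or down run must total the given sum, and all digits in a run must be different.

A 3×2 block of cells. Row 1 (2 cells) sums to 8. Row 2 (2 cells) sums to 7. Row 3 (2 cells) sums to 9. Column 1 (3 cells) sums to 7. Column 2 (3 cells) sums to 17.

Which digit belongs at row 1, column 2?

6

7 in 3 cells must be {1,2,4}.
Nothing is forced directly, so branch on (2,1), whose candidates are 1 or 2 or 4. If (2,1) = 1: that forces (1,1) = 2, (1,2) = 6, after which (2,2) would have to be in {6} for the 7 across but in {2,3,4,7,8,9} for the 17 down — contradiction. If (2,1) = 2: that forces (1,1) = 1, (1,2) = 7, after which (2,2) would have to be in {5} for the 7 across but in {1,2,4,6,8,9} for the 17 down — contradiction. So (2,1) = 4.
(2,2) = 7 − 4 = 3 completes the 7 across.
Nothing is forced directly, so branch on (1,1), whose candidates are 1 or 2. If (1,1) = 1: then (1,2) would have to be in {7} for the 8 across but in {5,6,8,9} for the 17 down — contradiction. So (1,1) = 2.
(1,2) = 8 − 2 = 6 completes the 8 across.
(3,1) = 7 − 6 = 1 completes the 7 down.
(3,2) = 9 − 1 = 8 completes the 9 across.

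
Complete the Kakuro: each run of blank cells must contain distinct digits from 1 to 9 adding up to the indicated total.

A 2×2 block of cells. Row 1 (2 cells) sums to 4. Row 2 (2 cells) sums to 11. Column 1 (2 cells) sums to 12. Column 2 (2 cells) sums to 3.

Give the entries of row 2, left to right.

4 in 2 cells must be {1,3}; 3 in 2 cells must be {1,2}.
The 4 across and the 12 down share only 3, so (1,1) = 3.
(1,2) = 4 − 3 = 1 completes the 4 across.
(2,1) = 12 − 3 = 9 completes the 12 down.
(2,2) = 11 − 9 = 2 completes the 11 across.

9 2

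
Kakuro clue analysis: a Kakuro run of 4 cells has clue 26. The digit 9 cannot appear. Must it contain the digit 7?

Yes

The only way to make 26 from 4 distinct digits under that restriction is {5,6,7,8}, which contains 7.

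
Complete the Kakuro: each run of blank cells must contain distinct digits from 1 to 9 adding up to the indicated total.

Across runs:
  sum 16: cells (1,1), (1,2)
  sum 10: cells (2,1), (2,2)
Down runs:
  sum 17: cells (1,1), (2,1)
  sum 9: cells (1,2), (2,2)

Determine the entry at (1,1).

9

16 in 2 cells must be {7,9}; 17 in 2 cells must be {8,9}.
The 16 across and the 17 down share only 9, so (1,1) = 9.
(1,2) = 16 − 9 = 7 completes the 16 across.
(2,1) = 17 − 9 = 8 completes the 17 down.
(2,2) = 10 − 8 = 2 completes the 10 across.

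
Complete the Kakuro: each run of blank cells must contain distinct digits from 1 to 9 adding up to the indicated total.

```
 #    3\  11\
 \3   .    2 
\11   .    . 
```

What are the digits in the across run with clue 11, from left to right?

3 in 2 cells must be {1,2}.
R1C1 = 3 − 2 = 1 completes the 3 across.
R2C1 = 3 − 1 = 2 completes the 3 down.
R2C2 = 11 − 2 = 9 completes the 11 across.

2, 9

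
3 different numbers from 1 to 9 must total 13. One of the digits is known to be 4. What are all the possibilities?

3 distinct digits from 1–9 sum between 6 and 24.
Keeping only sets containing 4.

{1,4,8}; {2,4,7}; {3,4,6}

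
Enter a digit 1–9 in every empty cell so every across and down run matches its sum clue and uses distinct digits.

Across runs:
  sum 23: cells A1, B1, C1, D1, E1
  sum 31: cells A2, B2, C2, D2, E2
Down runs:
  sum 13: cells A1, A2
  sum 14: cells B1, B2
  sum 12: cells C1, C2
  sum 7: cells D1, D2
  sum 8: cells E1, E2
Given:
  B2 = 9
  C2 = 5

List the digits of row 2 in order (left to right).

B1 = 14 − 9 = 5 completes the 14 down.
C1 = 12 − 5 = 7 completes the 12 down.
No cell is forced outright now. A1 can only be 4 or 6 or 8 (the digits allowed by both its 23 across and its 13 down). If A1 = 4: then A2 would have to be in {2,3,4,6,7,8} for the 31 across but in {9} for the 13 down — contradiction. If A1 = 8: then A2 would have to be in {2,3,4,6,7,8} for the 31 across but in {5} for the 13 down — contradiction. So A1 = 6.
A2 = 13 − 6 = 7 completes the 13 down.
Nothing is forced directly, so branch on E2, whose candidates are 2 or 6. If E2 = 2: then E1 would have to be in {1,2,3,4} for the 23 across but in {6} for the 8 down — contradiction. So E2 = 6.
E1 = 8 − 6 = 2 completes the 8 down.
D2 = 31 − 27 = 4 completes the 31 across.
D1 = 23 − 20 = 3 completes the 23 across.

7, 9, 5, 4, 6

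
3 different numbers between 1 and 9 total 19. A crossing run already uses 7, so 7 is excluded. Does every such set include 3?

Counterexample: {2,8,9} sums to 19 under that restriction without using 3.

No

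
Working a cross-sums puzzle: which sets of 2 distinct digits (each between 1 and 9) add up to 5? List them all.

{1,4}; {2,3}

2 distinct digits from 1–9 sum between 3 and 17.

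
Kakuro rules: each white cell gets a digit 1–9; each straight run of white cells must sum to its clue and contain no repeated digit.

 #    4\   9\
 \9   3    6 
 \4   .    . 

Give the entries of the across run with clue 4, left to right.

1 3

4 in 2 cells must be {1,3}.
R2C1 = 4 − 3 = 1 completes the 4 down.
R2C2 = 4 − 1 = 3 completes the 4 across.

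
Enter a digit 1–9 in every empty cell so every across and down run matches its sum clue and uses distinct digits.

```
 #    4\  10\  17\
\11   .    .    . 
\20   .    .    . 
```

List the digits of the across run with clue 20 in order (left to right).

3 8 9

4 in 2 cells must be {1,3}; 17 in 2 cells must be {8,9}.
The 11 across and the 17 down share only 8, so R1C3 = 8.
The 20 across and the 4 down share only 3, so R2C1 = 3.
R2C3 = 17 − 8 = 9 completes the 17 down.
R1C1 = 4 − 3 = 1 completes the 4 down.
R1C2 = 11 − 9 = 2 completes the 11 across.
R2C2 = 20 − 12 = 8 completes the 20 across.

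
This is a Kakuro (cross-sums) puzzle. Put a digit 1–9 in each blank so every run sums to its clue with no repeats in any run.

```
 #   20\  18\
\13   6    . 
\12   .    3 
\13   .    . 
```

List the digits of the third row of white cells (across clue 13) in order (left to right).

R1C2 = 13 − 6 = 7 completes the 13 across.
R2C1 = 12 − 3 = 9 completes the 12 across.
R3C1 = 20 − 15 = 5 completes the 20 down.
R3C2 = 13 − 5 = 8 completes the 13 across.

5 8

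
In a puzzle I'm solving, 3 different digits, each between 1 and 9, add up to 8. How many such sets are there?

3 distinct digits from 1–9 sum between 6 and 24.
Enumerating: {1,2,5}, {1,3,4}.

2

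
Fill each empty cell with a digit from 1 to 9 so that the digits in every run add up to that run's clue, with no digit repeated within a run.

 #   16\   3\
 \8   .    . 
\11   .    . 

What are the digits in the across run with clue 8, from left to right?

16 in 2 cells must be {7,9}; 3 in 2 cells must be {1,2}.
The 8 across and the 16 down share only 7, so R1C1 = 7.
R1C2 = 8 − 7 = 1 completes the 8 across.
R2C1 = 16 − 7 = 9 completes the 16 down.
R2C2 = 11 − 9 = 2 completes the 11 across.

7 1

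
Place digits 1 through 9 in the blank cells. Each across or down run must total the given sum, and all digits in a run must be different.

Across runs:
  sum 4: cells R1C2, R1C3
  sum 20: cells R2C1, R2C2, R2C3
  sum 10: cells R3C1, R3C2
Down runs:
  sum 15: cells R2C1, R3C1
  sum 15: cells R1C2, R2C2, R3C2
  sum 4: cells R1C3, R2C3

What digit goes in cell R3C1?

6

4 in 2 cells must be {1,3}.
The 20 across and the 4 down share only 3, so R2C3 = 3.
R1C3 = 4 − 3 = 1 completes the 4 down.
R1C2 = 4 − 1 = 3 completes the 4 across.
R2C2 = 8: the only remaining digit allowed by both the 20 across and the 15 down.
R3C2 = 15 − 11 = 4 completes the 15 down.
R2C1 = 20 − 11 = 9 completes the 20 across.
R3C1 = 10 − 4 = 6 completes the 10 across.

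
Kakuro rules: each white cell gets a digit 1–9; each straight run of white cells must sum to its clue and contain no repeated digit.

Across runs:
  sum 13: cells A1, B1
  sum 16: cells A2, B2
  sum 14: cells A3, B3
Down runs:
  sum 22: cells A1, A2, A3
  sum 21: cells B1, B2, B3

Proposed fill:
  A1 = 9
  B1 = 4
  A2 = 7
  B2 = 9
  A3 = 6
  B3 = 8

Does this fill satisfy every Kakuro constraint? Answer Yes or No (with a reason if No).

Yes

Across: 9+4=13; 7+9=16; 6+8=14. Down: 9+7+6=22; 4+9+8=21. No digit repeats within any run.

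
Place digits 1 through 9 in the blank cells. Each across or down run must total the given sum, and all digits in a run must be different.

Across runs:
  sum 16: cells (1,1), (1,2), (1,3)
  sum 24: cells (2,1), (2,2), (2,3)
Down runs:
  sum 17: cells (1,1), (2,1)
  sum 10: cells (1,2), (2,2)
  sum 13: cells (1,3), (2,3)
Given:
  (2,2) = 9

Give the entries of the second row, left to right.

24 in 3 cells must be {7,8,9}; 17 in 2 cells must be {8,9}.
(1,2) = 10 − 9 = 1 completes the 10 down.
(2,1) = 8: the only remaining digit allowed by both the 24 across and the 17 down.
(2,3) = 24 − 17 = 7 completes the 24 across.
(1,1) = 17 − 8 = 9 completes the 17 down.
(1,3) = 16 − 10 = 6 completes the 16 across.

8 9 7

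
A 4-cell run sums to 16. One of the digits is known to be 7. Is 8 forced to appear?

No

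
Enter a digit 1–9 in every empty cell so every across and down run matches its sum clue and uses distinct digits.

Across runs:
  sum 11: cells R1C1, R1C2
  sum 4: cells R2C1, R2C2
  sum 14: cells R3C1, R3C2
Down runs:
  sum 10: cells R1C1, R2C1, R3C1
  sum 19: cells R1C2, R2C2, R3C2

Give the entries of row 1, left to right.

4 7

4 in 2 cells must be {1,3}.
The 4 across and the 19 down share only 3, so R2C2 = 3.
Given what's placed, R3C2 must be 9 to fit the 14 across and 19 down.
R1C2 = 19 − 12 = 7 completes the 19 down.
R2C1 = 4 − 3 = 1 completes the 4 across.
R3C1 = 14 − 9 = 5 completes the 14 across.
R1C1 = 11 − 7 = 4 completes the 11 across.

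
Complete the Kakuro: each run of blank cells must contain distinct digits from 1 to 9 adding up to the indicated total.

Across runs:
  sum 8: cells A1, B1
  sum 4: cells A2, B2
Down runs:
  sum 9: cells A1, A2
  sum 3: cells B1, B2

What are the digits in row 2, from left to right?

3 1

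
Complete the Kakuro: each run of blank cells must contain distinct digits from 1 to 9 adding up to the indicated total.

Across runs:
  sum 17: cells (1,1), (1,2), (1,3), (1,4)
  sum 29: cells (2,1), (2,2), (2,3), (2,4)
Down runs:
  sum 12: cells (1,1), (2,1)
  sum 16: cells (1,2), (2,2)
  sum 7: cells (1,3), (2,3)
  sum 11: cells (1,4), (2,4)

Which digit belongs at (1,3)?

2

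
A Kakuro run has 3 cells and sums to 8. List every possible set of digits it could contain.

3 distinct digits from 1–9 sum between 6 and 24.

{1,2,5}; {1,3,4}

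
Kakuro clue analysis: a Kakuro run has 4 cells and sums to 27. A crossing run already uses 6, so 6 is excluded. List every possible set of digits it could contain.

4 distinct digits from 1–9 sum between 10 and 30.
Dropping sets that contain 6.
Only one set works: {3,7,8,9}.

{3,7,8,9}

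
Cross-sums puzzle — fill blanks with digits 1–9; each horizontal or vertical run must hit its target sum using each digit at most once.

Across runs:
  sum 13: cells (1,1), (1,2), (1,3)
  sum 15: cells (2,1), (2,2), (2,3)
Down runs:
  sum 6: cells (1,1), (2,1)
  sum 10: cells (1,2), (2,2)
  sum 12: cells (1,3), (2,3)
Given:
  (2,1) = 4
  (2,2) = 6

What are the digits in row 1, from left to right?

2 4 7

(1,1) = 6 − 4 = 2 completes the 6 down.
(1,2) = 10 − 6 = 4 completes the 10 down.
(1,3) = 13 − 6 = 7 completes the 13 across.
(2,3) = 15 − 10 = 5 completes the 15 across.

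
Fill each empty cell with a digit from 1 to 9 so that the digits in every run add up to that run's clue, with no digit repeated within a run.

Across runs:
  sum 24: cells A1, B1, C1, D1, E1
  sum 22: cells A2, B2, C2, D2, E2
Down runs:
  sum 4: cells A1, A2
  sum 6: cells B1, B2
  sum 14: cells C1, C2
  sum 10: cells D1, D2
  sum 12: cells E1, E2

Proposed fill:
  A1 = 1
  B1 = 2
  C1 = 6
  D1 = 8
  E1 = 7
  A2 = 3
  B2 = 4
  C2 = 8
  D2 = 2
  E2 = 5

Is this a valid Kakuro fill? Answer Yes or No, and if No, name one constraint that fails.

Across: 1+2+6+8+7=24; 3+4+8+2+5=22. Down: 1+3=4; 2+4=6; 6+8=14; 8+2=10; 7+5=12. No digit repeats within any run.

Yes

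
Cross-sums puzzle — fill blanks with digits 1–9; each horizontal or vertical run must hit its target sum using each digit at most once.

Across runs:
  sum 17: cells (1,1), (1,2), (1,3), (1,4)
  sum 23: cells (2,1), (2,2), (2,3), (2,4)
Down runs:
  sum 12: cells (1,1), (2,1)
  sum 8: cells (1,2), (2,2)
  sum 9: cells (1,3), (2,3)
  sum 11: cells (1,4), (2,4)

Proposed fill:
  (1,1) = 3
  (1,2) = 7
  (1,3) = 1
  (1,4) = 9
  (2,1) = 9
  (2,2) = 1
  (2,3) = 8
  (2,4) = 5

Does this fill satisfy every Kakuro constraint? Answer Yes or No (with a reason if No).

No — the across run (1,1)–(1,4) sums to 20, not 17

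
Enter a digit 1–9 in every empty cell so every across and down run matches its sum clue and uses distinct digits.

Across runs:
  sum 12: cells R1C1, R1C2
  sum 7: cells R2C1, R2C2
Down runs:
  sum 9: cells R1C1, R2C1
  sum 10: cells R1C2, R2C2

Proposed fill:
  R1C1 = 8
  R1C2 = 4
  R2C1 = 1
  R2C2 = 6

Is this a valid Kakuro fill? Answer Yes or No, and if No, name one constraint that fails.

Yes

Across: 8+4=12; 1+6=7. Down: 8+1=9; 4+6=10. No digit repeats within any run.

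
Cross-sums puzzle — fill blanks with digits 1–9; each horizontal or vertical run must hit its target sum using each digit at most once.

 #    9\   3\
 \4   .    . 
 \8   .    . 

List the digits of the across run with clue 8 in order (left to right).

6, 2

4 in 2 cells must be {1,3}; 3 in 2 cells must be {1,2}.
The 4 across and the 3 down share only 1, so R1C2 = 1.
R2C2 = 3 − 1 = 2 completes the 3 down.
R1C1 = 4 − 1 = 3 completes the 4 across.
R2C1 = 8 − 2 = 6 completes the 8 across.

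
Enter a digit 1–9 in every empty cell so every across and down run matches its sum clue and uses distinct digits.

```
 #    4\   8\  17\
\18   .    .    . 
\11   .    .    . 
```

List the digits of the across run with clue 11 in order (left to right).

1, 2, 8

4 in 2 cells must be {1,3}; 17 in 2 cells must be {8,9}.
The 11 across and the 17 down share only 8, so R2C3 = 8.
R1C3 = 17 − 8 = 9 completes the 17 down.
Given what's placed, R2C1 must be 1 to fit the 11 across and 4 down.
R2C2 = 11 − 9 = 2 completes the 11 across.
R1C1 = 4 − 1 = 3 completes the 4 down.
R1C2 = 18 − 12 = 6 completes the 18 across.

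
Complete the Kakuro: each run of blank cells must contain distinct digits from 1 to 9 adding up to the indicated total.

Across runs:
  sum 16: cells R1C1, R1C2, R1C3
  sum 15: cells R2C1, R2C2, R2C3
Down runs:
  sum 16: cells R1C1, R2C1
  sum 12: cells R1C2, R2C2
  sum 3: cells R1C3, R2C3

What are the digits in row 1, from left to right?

7 8 1

16 in 2 cells must be {7,9}; 3 in 2 cells must be {1,2}.
Nothing is forced directly, so branch on R1C1, whose candidates are 7 or 9. If R1C1 = 9: that forces R2C1 = 7, R2C3 = 2, R1C3 = 1, after which R2C2 would have to be in {6} for the 15 across but in {3,4,5,7,8,9} for the 12 down — contradiction. So R1C1 = 7.
Given what's placed, R1C3 must be 1 to fit the 16 across and 3 down.
R2C1 = 16 − 7 = 9 completes the 16 down.
R2C3 = 3 − 1 = 2 completes the 3 down.
R1C2 = 16 − 8 = 8 completes the 16 across.
R2C2 = 15 − 11 = 4 completes the 15 across.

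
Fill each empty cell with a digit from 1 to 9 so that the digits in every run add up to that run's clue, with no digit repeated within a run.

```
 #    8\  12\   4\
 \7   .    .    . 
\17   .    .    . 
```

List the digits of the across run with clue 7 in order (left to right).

7 in 3 cells must be {1,2,4}; 4 in 2 cells must be {1,3}.
The 7 across and the 12 down share only 4, so R1C2 = 4.
Given what's placed, R1C3 must be 1 to fit the 7 across and 4 down.
R2C2 = 12 − 4 = 8 completes the 12 down.
R2C3 = 4 − 1 = 3 completes the 4 down.
R1C1 = 7 − 5 = 2 completes the 7 across.
R2C1 = 17 − 11 = 6 completes the 17 across.

2, 4, 1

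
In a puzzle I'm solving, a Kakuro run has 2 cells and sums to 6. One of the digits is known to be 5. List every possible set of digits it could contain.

{1,5}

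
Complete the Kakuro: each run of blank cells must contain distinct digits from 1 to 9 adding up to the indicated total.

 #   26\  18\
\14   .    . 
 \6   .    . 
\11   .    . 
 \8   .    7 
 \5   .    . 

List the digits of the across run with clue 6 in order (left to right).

5 1

Given what's placed, R1C2 must be 5 to fit the 14 across and 18 down.
R4C1 = 8 − 7 = 1 completes the 8 across.
R1C1 = 14 − 5 = 9 completes the 14 across.
Nothing is forced directly, so branch on R3C2, whose candidates are 2 or 3. If R3C2 = 2: that forces R2C2 = 1, after which R3C1 would have to be in {9} for the 11 across but in {2,3,4,5,6,7,8} for the 26 down — contradiction. So R3C2 = 3.
R3C1 = 11 − 3 = 8 completes the 11 across.
No cell is forced outright now. R2C1 can only be 2 or 5 (the digits allowed by both its 6 across and its 26 down). If R2C1 = 2: then R2C2 would have to be in {4} for the 6 across but in {1,2} for the 18 down — contradiction. So R2C1 = 5.
R2C2 = 6 − 5 = 1 completes the 6 across.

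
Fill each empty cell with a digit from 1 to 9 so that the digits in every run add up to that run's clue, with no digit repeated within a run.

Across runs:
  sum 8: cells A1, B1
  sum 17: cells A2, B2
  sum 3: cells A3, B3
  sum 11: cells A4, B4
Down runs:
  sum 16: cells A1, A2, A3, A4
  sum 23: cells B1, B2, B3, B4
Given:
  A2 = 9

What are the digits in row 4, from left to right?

4, 7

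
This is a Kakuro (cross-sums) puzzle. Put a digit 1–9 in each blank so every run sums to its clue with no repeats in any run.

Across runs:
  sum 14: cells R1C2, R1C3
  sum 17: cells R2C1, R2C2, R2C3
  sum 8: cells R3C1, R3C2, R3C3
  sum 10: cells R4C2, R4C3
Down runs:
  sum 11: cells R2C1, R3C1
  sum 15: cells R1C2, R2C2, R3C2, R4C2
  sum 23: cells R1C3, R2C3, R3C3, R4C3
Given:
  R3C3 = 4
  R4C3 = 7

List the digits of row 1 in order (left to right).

R1C3 = 9: the only remaining digit allowed by both the 14 across and the 23 down.
R2C3 = 23 − 20 = 3 completes the 23 down.
Given what's placed, R3C1 must be 3 to fit the 8 across and 11 down.
R3C2 = 8 − 7 = 1 completes the 8 across.
R4C2 = 10 − 7 = 3 completes the 10 across.
R1C2 = 14 − 9 = 5 completes the 14 across.
R2C1 = 11 − 3 = 8 completes the 11 down.
R2C2 = 17 − 11 = 6 completes the 17 across.

5 9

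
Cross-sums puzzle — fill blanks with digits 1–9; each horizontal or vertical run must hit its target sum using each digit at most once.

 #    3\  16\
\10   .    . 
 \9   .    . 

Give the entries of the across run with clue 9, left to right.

2, 7

3 in 2 cells must be {1,2}; 16 in 2 cells must be {7,9}.
The 9 across and the 16 down share only 7, so R2C2 = 7.
R1C2 = 16 − 7 = 9 completes the 16 down.
R2C1 = 9 − 7 = 2 completes the 9 across.
R1C1 = 10 − 9 = 1 completes the 10 across.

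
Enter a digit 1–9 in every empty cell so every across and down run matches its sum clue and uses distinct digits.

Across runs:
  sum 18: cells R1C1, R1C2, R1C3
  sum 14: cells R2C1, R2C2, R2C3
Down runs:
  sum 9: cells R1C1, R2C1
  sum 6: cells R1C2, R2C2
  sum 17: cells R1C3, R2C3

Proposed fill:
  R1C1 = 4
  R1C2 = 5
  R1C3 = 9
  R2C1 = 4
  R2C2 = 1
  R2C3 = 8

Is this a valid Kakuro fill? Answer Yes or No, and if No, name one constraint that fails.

No — the down run R1C1–R2C1 sums to 8, not 9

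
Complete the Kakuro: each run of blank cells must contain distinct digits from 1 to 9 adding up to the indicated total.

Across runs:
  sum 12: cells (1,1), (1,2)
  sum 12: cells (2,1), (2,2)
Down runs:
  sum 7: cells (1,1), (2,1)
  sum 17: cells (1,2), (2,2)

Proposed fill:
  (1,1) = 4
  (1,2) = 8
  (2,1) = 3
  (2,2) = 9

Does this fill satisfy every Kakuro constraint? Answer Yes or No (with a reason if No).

Yes

Across: 4+8=12; 3+9=12. Down: 4+3=7; 8+9=17. No digit repeats within any run.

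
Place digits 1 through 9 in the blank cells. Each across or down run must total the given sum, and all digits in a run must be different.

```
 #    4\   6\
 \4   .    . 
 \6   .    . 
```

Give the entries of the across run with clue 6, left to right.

4 in 2 cells must be {1,3}.
The 4 across and the 6 down share only 1, so R1C2 = 1.
The 6 across and the 4 down share only 1, so R2C1 = 1.
R2C2 = 6 − 1 = 5 completes the 6 across.
R1C1 = 4 − 1 = 3 completes the 4 across.

1 5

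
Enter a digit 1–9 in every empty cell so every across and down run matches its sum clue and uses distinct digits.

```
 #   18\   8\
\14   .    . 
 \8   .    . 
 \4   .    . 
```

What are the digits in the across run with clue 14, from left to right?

4 in 2 cells must be {1,3}.
The 14 across and the 8 down share only 5, so R1C2 = 5.
Given what's placed, R3C2 must be 1 to fit the 4 across and 8 down.
R1C1 = 14 − 5 = 9 completes the 14 across.
R2C2 = 8 − 6 = 2 completes the 8 down.
R3C1 = 4 − 1 = 3 completes the 4 across.
R2C1 = 8 − 2 = 6 completes the 8 across.

9 5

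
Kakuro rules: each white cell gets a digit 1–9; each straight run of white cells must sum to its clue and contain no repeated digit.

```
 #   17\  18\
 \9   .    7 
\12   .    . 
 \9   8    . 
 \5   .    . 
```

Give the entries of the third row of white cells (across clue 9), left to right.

8, 1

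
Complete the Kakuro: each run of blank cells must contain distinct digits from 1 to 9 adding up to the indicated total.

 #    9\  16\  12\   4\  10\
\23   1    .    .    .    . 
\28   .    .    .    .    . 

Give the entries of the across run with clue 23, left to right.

1 7 8 3 4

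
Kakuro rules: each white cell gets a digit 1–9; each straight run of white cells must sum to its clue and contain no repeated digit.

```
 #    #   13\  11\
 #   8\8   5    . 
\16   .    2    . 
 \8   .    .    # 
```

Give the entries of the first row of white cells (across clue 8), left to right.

5 3

R1C3 = 8 − 5 = 3 completes the 8 across.
R2C3 = 11 − 3 = 8 completes the 11 down.
R3C2 = 13 − 7 = 6 completes the 13 down.
R2C1 = 16 − 10 = 6 completes the 16 across.
R3C1 = 8 − 6 = 2 completes the 8 across.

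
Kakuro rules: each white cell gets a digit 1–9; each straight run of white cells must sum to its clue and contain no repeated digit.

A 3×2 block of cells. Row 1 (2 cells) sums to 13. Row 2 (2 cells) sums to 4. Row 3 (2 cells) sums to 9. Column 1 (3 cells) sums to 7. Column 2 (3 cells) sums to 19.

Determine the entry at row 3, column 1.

2

4 in 2 cells must be {1,3}; 7 in 3 cells must be {1,2,4}.
The 13 across and the 7 down share only 4, so (1,1) = 4.
(1,2) = 13 − 4 = 9 completes the 13 across.
Given what's placed, (2,1) must be 1 to fit the 4 across and 7 down.
(2,2) = 4 − 1 = 3 completes the 4 across.
(3,1) = 7 − 5 = 2 completes the 7 down.
(3,2) = 9 − 2 = 7 completes the 9 across.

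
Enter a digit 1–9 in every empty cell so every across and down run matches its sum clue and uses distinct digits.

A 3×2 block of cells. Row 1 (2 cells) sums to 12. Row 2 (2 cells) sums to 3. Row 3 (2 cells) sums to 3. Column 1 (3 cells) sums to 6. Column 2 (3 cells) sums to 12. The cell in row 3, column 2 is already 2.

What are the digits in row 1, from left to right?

3 9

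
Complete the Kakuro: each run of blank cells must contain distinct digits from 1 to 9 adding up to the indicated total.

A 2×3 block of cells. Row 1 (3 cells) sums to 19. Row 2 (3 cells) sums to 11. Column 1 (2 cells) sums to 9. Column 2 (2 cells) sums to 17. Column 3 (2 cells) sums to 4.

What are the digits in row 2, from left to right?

2 8 1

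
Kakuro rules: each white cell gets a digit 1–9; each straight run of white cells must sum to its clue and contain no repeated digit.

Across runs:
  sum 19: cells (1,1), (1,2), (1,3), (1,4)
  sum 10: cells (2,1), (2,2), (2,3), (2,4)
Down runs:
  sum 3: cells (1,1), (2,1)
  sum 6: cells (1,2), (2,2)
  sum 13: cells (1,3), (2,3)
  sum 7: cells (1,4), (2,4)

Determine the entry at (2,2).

10 in 4 cells must be {1,2,3,4}; 3 in 2 cells must be {1,2}.
Only 4 fits (2,3) under both its across sum 10 and down sum 13.
(1,3) = 13 − 4 = 9 completes the 13 down.
Nothing is forced directly, so branch on (1,1), whose candidates are 1 or 2. If (1,1) = 2: that forces (2,1) = 1, (2,2) = 2, (2,4) = 3, after which (1,2) would have to be in {1,3,5,7} for the 19 across but in {4} for the 6 down — contradiction. So (1,1) = 1.
(2,1) = 3 − 1 = 2 completes the 3 down.
(2,2) = 1: the only remaining digit allowed by both the 10 across and the 6 down.

1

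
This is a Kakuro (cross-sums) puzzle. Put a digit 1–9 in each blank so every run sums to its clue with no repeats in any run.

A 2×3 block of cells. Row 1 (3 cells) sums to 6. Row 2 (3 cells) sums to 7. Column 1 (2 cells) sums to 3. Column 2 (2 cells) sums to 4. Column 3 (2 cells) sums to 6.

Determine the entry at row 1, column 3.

2

6 in 3 cells must be {1,2,3}; 7 in 3 cells must be {1,2,4}; 3 in 2 cells must be {1,2}.
The 7 across and the 4 down share only 1, so (2,2) = 1.
(1,2) = 4 − 1 = 3 completes the 4 down.
Given what's placed, (2,1) must be 2 to fit the 7 across and 3 down.
(2,3) = 7 − 3 = 4 completes the 7 across.
(1,1) = 3 − 2 = 1 completes the 3 down.
(1,3) = 6 − 4 = 2 completes the 6 across.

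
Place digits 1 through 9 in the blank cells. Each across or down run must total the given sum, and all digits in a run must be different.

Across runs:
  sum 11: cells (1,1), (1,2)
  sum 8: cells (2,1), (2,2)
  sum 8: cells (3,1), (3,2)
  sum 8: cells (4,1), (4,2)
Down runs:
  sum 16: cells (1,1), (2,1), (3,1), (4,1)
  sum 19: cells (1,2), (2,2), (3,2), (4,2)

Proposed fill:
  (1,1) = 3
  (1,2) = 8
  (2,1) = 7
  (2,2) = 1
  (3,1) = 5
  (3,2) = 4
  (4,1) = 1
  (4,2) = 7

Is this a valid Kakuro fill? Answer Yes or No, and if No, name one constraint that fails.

No — the across run (3,1)–(3,2) sums to 9, not 8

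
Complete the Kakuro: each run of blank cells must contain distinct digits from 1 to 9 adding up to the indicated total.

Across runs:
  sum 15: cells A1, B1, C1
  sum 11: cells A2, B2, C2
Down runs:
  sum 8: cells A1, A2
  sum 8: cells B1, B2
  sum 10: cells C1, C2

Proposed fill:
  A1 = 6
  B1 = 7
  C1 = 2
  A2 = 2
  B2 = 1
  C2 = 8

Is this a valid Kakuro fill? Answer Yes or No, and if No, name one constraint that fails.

Across: 6+7+2=15; 2+1+8=11. Down: 6+2=8; 7+1=8; 2+8=10. No digit repeats within any run.

Yes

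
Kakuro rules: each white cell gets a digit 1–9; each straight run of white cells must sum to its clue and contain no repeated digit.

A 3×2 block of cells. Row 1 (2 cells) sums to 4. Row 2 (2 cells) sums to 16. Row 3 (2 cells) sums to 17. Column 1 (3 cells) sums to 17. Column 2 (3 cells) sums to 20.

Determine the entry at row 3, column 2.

8

4 in 2 cells must be {1,3}; 16 in 2 cells must be {7,9}; 17 in 2 cells must be {8,9}.
The 4 across and the 20 down share only 3, so (1,2) = 3.
Given what's placed, (2,2) must be 9 to fit the 16 across and 20 down.
(3,2) = 20 − 12 = 8 completes the 20 down.
(1,1) = 4 − 3 = 1 completes the 4 across.
(2,1) = 16 − 9 = 7 completes the 16 across.
(3,1) = 17 − 8 = 9 completes the 17 across.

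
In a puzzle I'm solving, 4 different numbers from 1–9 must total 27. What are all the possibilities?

{3,7,8,9}; {4,6,8,9}; {5,6,7,9}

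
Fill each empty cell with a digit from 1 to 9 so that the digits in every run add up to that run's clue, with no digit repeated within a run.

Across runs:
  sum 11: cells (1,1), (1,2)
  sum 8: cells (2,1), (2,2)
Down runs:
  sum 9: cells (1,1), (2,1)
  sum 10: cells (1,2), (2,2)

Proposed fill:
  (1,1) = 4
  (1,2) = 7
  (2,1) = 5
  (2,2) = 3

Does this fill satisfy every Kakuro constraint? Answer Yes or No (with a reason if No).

Yes

Across: 4+7=11; 5+3=8. Down: 4+5=9; 7+3=10. No digit repeats within any run.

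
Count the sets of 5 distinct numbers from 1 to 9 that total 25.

5 distinct digits from 1–9 sum between 15 and 35.

12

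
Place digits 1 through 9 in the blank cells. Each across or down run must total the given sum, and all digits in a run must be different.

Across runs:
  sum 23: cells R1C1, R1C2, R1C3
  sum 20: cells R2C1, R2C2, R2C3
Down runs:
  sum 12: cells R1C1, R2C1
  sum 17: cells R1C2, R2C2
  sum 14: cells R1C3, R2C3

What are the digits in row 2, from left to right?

23 in 3 cells must be {6,8,9}; 17 in 2 cells must be {8,9}.
Nothing is forced directly, so branch on R1C1, whose candidates are 8 or 9. If R1C1 = 8: that forces R1C2 = 9, R1C3 = 6, R2C1 = 4, after which R2C2 would have to be in {7,9} for the 20 across but in {8} for the 17 down — contradiction. So R1C1 = 9.
Given what's placed, R1C2 must be 8 to fit the 23 across and 17 down.
R1C3 = 23 − 17 = 6 completes the 23 across.
R2C1 = 12 − 9 = 3 completes the 12 down.
R2C2 = 17 − 8 = 9 completes the 17 down.
R2C3 = 20 − 12 = 8 completes the 20 across.

3 9 8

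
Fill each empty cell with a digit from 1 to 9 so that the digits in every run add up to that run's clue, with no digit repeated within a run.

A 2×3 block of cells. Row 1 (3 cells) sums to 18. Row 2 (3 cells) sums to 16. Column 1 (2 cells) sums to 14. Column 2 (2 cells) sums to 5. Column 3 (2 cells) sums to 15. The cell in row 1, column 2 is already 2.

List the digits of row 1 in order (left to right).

9 2 7

Given what's placed, (1,1) must be 9 to fit the 18 across and 14 down.
(1,3) = 18 − 11 = 7 completes the 18 across.
(2,1) = 14 − 9 = 5 completes the 14 down.
(2,2) = 5 − 2 = 3 completes the 5 down.
(2,3) = 16 − 8 = 8 completes the 16 across.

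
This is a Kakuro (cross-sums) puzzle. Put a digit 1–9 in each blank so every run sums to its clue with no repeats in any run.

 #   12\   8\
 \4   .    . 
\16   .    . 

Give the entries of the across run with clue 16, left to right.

9 7

4 in 2 cells must be {1,3}; 16 in 2 cells must be {7,9}.
The 4 across and the 12 down share only 3, so R1C1 = 3.
R1C2 = 4 − 3 = 1 completes the 4 across.
R2C1 = 12 − 3 = 9 completes the 12 down.
R2C2 = 16 − 9 = 7 completes the 16 across.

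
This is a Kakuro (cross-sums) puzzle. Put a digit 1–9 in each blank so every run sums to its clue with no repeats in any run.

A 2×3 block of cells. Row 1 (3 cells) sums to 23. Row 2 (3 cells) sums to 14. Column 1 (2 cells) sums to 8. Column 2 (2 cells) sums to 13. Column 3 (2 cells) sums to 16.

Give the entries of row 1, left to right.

23 in 3 cells must be {6,8,9}; 16 in 2 cells must be {7,9}.
The 23 across and the 8 down share only 6, so (1,1) = 6.
Given what's placed, (1,3) must be 9 to fit the 23 across and 16 down.
(2,1) = 8 − 6 = 2 completes the 8 down.
(2,3) = 16 − 9 = 7 completes the 16 down.
(1,2) = 23 − 15 = 8 completes the 23 across.
(2,2) = 14 − 9 = 5 completes the 14 across.

6 8 9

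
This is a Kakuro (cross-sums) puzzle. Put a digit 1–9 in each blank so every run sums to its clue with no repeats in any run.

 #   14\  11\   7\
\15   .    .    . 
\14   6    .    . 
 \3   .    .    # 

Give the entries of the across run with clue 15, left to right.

7 6 2

3 in 2 cells must be {1,2}.
R3C1 = 1: the only remaining digit allowed by both the 3 across and the 14 down.
R3C2 = 3 − 1 = 2 completes the 3 across.
R1C1 = 14 − 7 = 7 completes the 14 down.
No cell is forced outright now. R2C2 can only be 1 or 3 or 5 (the digits allowed by both its 14 across and its 11 down). If R2C2 = 1: then R1C2 would have to be in {2,3,5,6} for the 15 across but in {8} for the 11 down — contradiction. If R2C2 = 5: then R1C2 would have to be in {2,3,5,6} for the 15 across but in {4} for the 11 down — contradiction. So R2C2 = 3.
R1C2 = 11 − 5 = 6 completes the 11 down.
R1C3 = 15 − 13 = 2 completes the 15 across.
R2C3 = 14 − 9 = 5 completes the 14 across.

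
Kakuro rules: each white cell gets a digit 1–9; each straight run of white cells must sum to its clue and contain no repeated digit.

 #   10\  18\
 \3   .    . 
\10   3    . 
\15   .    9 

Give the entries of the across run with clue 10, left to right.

3 7

3 in 2 cells must be {1,2}.
R2C2 = 10 − 3 = 7 completes the 10 across.
R3C1 = 15 − 9 = 6 completes the 15 across.
R1C1 = 10 − 9 = 1 completes the 10 down.
R1C2 = 3 − 1 = 2 completes the 3 across.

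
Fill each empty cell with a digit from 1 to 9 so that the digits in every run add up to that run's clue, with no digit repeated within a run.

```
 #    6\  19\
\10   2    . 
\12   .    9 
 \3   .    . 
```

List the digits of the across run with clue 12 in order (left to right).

3 in 2 cells must be {1,2}; 6 in 3 cells must be {1,2,3}.
R1C2 = 10 − 2 = 8 completes the 10 across.
R2C1 = 12 − 9 = 3 completes the 12 across.
R3C1 = 6 − 5 = 1 completes the 6 down.
R3C2 = 3 − 1 = 2 completes the 3 across.

3, 9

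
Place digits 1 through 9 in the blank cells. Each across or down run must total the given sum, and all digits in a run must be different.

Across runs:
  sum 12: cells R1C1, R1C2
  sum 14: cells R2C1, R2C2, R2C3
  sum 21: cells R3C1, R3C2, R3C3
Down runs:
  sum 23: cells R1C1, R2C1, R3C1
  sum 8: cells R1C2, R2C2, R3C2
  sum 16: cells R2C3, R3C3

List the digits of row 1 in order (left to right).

23 in 3 cells must be {6,8,9}; 16 in 2 cells must be {7,9}.
Nothing is forced directly, so branch on R2C3, whose candidates are 7 or 9. If R2C3 = 9: then R2C1 would have to be in {1,2,3,4} for the 14 across but in {6,8,9} for the 23 down — contradiction. So R2C3 = 7.
Given what's placed, R2C1 must be 6 to fit the 14 across and 23 down.
R2C2 = 14 − 13 = 1 completes the 14 across.
R3C3 = 16 − 7 = 9 completes the 16 down.
R3C1 = 8: the only remaining digit allowed by both the 21 across and the 23 down.
R3C2 = 21 − 17 = 4 completes the 21 across.
R1C1 = 23 − 14 = 9 completes the 23 down.
R1C2 = 12 − 9 = 3 completes the 12 across.

9 3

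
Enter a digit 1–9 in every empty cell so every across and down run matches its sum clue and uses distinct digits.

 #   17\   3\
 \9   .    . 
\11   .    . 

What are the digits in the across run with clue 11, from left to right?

9 2

17 in 2 cells must be {8,9}; 3 in 2 cells must be {1,2}.
The 9 across and the 17 down share only 8, so R1C1 = 8.
R1C2 = 9 − 8 = 1 completes the 9 across.
R2C1 = 17 − 8 = 9 completes the 17 down.
R2C2 = 11 − 9 = 2 completes the 11 across.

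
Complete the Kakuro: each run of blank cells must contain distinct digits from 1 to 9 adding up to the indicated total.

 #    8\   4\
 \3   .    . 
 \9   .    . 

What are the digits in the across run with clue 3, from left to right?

3 in 2 cells must be {1,2}; 4 in 2 cells must be {1,3}.
The 3 across and the 4 down share only 1, so R1C2 = 1.
R2C2 = 4 − 1 = 3 completes the 4 down.
R1C1 = 3 − 1 = 2 completes the 3 across.
R2C1 = 9 − 3 = 6 completes the 9 across.

2 1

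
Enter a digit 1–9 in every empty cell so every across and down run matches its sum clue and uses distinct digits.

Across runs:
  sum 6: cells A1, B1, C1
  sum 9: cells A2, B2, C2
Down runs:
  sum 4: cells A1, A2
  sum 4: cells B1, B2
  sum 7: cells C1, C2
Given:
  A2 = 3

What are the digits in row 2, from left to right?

6 in 3 cells must be {1,2,3}; 4 in 2 cells must be {1,3}.
A1 = 4 − 3 = 1 completes the 4 down.
Given what's placed, B1 must be 3 to fit the 6 across and 4 down.
C1 = 6 − 4 = 2 completes the 6 across.
B2 = 4 − 3 = 1 completes the 4 down.
C2 = 9 − 4 = 5 completes the 9 across.

3, 1, 5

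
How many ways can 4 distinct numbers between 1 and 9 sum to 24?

8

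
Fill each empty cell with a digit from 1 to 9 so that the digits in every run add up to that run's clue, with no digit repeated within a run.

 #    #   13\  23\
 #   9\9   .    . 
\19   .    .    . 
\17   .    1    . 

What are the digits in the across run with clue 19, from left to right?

2, 9, 8

23 in 3 cells must be {6,8,9}.
R3C1 = 7: the only remaining digit allowed by both the 17 across and the 9 down.
R3C3 = 17 − 8 = 9 completes the 17 across.
R2C1 = 9 − 7 = 2 completes the 9 down.
R2C3 = 8: the only remaining digit allowed by both the 19 across and the 23 down.
R1C3 = 23 − 17 = 6 completes the 23 down.
R2C2 = 19 − 10 = 9 completes the 19 across.
R1C2 = 9 − 6 = 3 completes the 9 across.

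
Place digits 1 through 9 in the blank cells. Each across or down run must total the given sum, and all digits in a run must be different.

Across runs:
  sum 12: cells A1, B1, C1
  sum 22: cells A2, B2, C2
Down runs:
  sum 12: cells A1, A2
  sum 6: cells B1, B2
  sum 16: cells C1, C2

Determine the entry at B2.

16 in 2 cells must be {7,9}.
The 22 across and the 6 down share only 5, so B2 = 5.
Given what's placed, C2 must be 9 to fit the 22 across and 16 down.
B1 = 6 − 5 = 1 completes the 6 down.
C1 = 16 − 9 = 7 completes the 16 down.
A2 = 22 − 14 = 8 completes the 22 across.
A1 = 12 − 8 = 4 completes the 12 across.

5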